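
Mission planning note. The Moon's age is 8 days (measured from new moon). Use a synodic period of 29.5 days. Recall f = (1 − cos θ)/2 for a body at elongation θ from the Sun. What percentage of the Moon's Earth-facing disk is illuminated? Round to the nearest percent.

Phase angle: θ = 360°·(8 d)/(29.5 d) = 97.6°.
cos 97.6° = (-0.133), so f = (1 − (-0.133))/2 = 0.566, so 57%.

57%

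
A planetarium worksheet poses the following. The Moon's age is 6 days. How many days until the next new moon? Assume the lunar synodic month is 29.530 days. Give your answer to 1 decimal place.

One full lunation from the last new moon is 29.530 d; remaining = 29.530 − 6 = 23.530 d.

23.5 days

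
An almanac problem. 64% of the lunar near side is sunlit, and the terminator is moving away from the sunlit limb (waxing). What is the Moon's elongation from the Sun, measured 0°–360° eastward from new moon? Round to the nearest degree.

106°

Invert f = (1 − cos θ)/2 to get cos θ = 1 − 2(0.64) = -0.280, hence θ₀ = arccos -0.280 = 106.3°.
Waxing ⇒ before full, so θ = 106.3°.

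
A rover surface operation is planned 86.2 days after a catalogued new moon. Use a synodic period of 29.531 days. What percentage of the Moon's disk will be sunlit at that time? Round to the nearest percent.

86.2/29.531 = 2.919 lunations, so 2 complete cycles and 27.14 d into the next.
The Moon has covered 27.14/29.531 of its cycle, so θ ≈ 360° × 27.14/29.531 = 330.8°.
With cos θ = 0.873, the lit fraction is (1 − 0.873)/2 ≈ 0.063, so 6%.

6%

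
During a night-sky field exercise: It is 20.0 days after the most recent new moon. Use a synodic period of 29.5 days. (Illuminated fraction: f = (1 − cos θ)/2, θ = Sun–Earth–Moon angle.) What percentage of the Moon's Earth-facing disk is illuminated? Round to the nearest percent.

Phase angle: θ = 360°·(20.0 d)/(29.5 d) = 244.1°.
cos 244.1° = (-0.437), so f = (1 − (-0.437))/2 = 0.719, so 72%.

72%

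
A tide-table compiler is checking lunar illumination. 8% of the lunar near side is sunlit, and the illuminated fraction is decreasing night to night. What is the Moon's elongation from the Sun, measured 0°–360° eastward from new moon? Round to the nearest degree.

Invert f = (1 − cos θ)/2 to get cos θ = 1 − 2(0.08) = 0.840, hence θ₀ = arccos 0.840 = 32.9°.
A waning Moon lies in 180°–360°, so θ = 360° − 32.9° = 327.1°.

327°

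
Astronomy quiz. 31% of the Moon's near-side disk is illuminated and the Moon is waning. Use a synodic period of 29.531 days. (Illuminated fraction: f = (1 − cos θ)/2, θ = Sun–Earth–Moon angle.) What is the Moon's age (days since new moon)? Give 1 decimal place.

24.0 days

Invert f = (1 − cos θ)/2 to get cos θ = 1 − 2(0.31) = 0.380, hence θ₀ = arccos 0.380 = 67.7°.
A waning Moon lies in 180°–360°, so θ = 360° − 67.7° = 292.3°.
At 360°/29.531 d per day, 292.3° corresponds to 23.98 days.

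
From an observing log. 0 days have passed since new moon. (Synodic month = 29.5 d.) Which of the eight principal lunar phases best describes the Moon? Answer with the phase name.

new moon

θ ≈ 360° × 0/29.5 = 0°, which falls in the new moon sector.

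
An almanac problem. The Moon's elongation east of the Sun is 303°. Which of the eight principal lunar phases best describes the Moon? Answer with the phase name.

303° lies in the waning crescent sector of the 8-phase cycle.

waning crescent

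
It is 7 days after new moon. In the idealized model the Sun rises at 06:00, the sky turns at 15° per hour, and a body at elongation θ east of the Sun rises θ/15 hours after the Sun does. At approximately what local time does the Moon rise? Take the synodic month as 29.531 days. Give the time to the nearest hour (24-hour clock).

Elongation θ = 360° × 7/29.531 ≈ 85.3°.
The Moon trails the Sun by θ/15 = 85.3/15 ≈ 5.69 hours.
06:00 + 5.69 h ≈ 11:41 → 12:00 to the nearest hour.

12:00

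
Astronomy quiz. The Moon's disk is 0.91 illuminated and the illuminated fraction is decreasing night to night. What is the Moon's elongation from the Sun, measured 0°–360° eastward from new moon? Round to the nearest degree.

Invert f = (1 − cos θ)/2 to get cos θ = 1 − 2(0.91) = -0.820, hence θ₀ = arccos -0.820 = 145.1°.
A waning Moon lies in 180°–360°, so θ = 360° − 145.1° = 214.9°.

215°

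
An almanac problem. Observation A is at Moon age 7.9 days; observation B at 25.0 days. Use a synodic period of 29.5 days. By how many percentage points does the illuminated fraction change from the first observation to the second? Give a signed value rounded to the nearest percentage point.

First observation: θ = 360°·7.9/29.5 = 96.4°, so f = 0.556.
Second observation: θ = 305.1°, f = 0.213.
Δf = 0.213 − 0.556 = -0.343, i.e. -34 pp.

-34 percentage points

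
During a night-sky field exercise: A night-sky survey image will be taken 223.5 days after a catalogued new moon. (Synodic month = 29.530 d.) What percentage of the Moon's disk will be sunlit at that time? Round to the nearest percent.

223.5/29.530 = 7.569 lunations, so 7 complete cycles and 16.79 d into the next.
Phase angle: θ = 360°·(16.79 d)/(29.530 d) = 204.7°.
With cos θ = (-0.909), the lit fraction is (1 − (-0.909))/2 ≈ 0.954, so 95%.

95%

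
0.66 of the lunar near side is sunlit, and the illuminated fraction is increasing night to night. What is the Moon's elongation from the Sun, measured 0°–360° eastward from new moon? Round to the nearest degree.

109°

cos θ = 1 − 2f = -0.320, giving a principal value of 108.7°.
Before full moon the principal value applies: θ = 108.7°.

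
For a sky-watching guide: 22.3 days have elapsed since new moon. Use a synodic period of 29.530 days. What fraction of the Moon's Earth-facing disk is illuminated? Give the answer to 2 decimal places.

0.48

Phase angle: θ = 360°·(22.3 d)/(29.530 d) = 271.9°.
Illuminated fraction = (1 − cos 271.9°)/2 = (1 − 0.032)/2 ≈ 0.484.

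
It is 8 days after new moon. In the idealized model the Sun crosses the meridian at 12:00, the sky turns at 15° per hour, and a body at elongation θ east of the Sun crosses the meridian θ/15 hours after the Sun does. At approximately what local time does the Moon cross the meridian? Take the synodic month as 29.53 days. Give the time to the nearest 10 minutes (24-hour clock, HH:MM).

Phase angle: θ = 360°·(8 d)/(29.53 d) = 97.5°.
The Moon trails the Sun by θ/15 = 97.5/15 ≈ 6.50 hours.
12:00 + 6.502 h ≈ 18:30 → 18:30 to the nearest ten minutes.

18:30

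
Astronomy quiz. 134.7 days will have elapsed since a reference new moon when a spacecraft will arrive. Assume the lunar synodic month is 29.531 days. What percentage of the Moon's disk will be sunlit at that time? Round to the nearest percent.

134.7 d spans 4 complete synodic months (4 × 29.531 = 118.12 d) plus 16.58 d.
Phase angle: θ = 360°·(16.58 d)/(29.531 d) = 202.1°.
cos 202.1° = (-0.927), so f = (1 − (-0.927))/2 = 0.963, so 96%.

96%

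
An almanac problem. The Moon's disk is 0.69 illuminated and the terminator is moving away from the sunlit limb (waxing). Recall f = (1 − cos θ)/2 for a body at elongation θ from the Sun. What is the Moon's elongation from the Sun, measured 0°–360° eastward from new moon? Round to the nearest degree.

112°

cos θ = 1 − 2f = -0.380, giving a principal value of 112.3°.
The Moon is waxing (0°–180°), so θ = 112.3° directly.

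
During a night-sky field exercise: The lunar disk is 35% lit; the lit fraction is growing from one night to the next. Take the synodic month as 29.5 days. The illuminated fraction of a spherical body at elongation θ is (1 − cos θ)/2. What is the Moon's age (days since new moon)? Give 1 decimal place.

5.9 days

cos θ = 1 − 2f = 0.300, giving a principal value of 72.5°.
Before full moon the principal value applies: θ = 72.5°.
Age = 29.5 × 72.5°/360° ≈ 5.94 days.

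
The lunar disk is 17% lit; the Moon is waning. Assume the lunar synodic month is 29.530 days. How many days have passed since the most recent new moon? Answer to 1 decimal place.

25.5 days

From f = (1 − cos θ)/2: cos θ = 1 − 2×0.17 = 0.660; arccos → 48.7°.
Since the Moon is past full (waning), take the reflex angle: θ = 360° − 48.7° = 311.3°.
Age = 29.530 × 311.3°/360° ≈ 25.54 days.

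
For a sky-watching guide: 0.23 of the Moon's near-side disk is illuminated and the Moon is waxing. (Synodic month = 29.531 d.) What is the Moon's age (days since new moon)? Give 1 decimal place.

Invert f = (1 − cos θ)/2 to get cos θ = 1 − 2(0.23) = 0.540, hence θ₀ = arccos 0.540 = 57.3°.
Before full moon the principal value applies: θ = 57.3°.
At 360°/29.531 d per day, 57.3° corresponds to 4.70 days.

4.7 days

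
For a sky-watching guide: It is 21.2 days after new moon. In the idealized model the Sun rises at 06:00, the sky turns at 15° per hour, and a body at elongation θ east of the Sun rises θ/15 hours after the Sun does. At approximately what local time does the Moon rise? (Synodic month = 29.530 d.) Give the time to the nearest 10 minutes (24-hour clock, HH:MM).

23:10

Phase angle: θ = 360°·(21.2 d)/(29.530 d) = 258.4°.
The Moon trails the Sun by θ/15 = 258.4/15 ≈ 17.23 hours.
06:00 + 17.230 h ≈ 23:14 → 23:10 to the nearest ten minutes.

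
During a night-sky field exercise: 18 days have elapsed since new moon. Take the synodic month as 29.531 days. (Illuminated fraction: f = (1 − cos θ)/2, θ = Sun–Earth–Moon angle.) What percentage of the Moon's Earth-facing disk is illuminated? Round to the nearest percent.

89%

The Moon has covered 18/29.531 of its cycle, so θ ≈ 360° × 18/29.531 = 219.4°.
Illuminated fraction = (1 − cos 219.4°)/2 = (1 − (-0.772))/2 ≈ 0.886, so 89%.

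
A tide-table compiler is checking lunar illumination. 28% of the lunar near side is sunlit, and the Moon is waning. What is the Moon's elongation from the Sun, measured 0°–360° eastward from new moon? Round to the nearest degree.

From f = (1 − cos θ)/2: cos θ = 1 − 2×0.28 = 0.440; arccos → 63.9°.
A waning Moon lies in 180°–360°, so θ = 360° − 63.9° = 296.1°.

296°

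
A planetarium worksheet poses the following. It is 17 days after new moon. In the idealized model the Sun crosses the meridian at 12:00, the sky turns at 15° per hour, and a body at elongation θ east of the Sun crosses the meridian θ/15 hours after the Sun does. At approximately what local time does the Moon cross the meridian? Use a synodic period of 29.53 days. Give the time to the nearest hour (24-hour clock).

Phase angle: θ = 360°·(17 d)/(29.53 d) = 207.2°.
At 15° of sky rotation per hour, 207.2° corresponds to a 13.82 h lag.
12:00 + 13.82 h ≈ 01:49 → 02:00 to the nearest hour.

02:00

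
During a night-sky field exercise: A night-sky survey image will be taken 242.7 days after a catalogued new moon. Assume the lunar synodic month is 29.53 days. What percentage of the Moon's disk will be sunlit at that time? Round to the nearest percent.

40%

Reduce mod P: 242.7 − 8×29.53 = 6.46 d into the current lunation.
Elongation θ = 360° × 6.46/29.53 ≈ 78.8°.
Illuminated fraction = (1 − cos 78.8°)/2 = (1 − 0.195)/2 ≈ 0.402, so 40%.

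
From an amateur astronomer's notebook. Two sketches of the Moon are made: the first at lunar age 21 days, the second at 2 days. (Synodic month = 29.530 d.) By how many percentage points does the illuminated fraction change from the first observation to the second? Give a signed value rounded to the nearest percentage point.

-58 pp

θ₁ = 360° × 21/29.530 = 256.0°, f₁ = (1 − cos θ₁)/2 = 0.621.
θ₂ = 360° × 2/29.530 = 24.4°, f₂ = (1 − cos θ₂)/2 = 0.045.
Change = f₂ − f₁ = -0.576 → -58 percentage points.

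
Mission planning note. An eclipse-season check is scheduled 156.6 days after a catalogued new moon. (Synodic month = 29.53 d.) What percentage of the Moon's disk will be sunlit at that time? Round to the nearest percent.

156.6/29.53 = 5.303 lunations, so 5 complete cycles and 8.95 d into the next.
Elongation θ = 360° × 8.95/29.53 ≈ 109.1°.
Illuminated fraction = (1 − cos 109.1°)/2 = (1 − (-0.327))/2 ≈ 0.664, so 66%.

66%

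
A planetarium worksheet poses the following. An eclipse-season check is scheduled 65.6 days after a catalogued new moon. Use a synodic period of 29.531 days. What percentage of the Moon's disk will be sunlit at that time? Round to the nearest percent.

Reduce mod P: 65.6 − 2×29.531 = 6.54 d into the current lunation.
Elongation θ = 360° × 6.54/29.531 ≈ 79.7°.
cos 79.7° = 0.179, so f = (1 − 0.179)/2 = 0.411, so 41%.

41%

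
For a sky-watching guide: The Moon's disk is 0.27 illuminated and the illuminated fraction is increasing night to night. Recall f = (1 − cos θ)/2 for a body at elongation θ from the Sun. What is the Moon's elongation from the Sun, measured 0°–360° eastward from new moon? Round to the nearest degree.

From f = (1 − cos θ)/2: cos θ = 1 − 2×0.27 = 0.460; arccos → 62.6°.
Before full moon the principal value applies: θ = 62.6°.

63°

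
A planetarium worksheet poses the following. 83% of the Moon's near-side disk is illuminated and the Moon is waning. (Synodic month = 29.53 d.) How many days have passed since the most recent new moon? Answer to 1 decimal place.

Invert f = (1 − cos θ)/2 to get cos θ = 1 − 2(0.83) = -0.660, hence θ₀ = arccos -0.660 = 131.3°.
A waning Moon lies in 180°–360°, so θ = 360° − 131.3° = 228.7°.
Age = 29.53 × 228.7°/360° ≈ 18.76 days.

18.8 days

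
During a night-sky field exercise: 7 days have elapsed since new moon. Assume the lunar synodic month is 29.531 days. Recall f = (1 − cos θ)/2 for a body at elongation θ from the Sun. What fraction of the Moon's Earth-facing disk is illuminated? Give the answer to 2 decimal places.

0.46

The Moon has covered 7/29.531 of its cycle, so θ ≈ 360° × 7/29.531 = 85.3°.
cos 85.3° = 0.081, so f = (1 − 0.081)/2 = 0.459.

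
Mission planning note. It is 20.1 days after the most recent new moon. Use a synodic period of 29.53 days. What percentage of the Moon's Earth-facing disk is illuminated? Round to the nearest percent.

Elongation θ = 360° × 20.1/29.53 ≈ 245.0°.
Illuminated fraction = (1 − cos 245.0°)/2 = (1 − (-0.422))/2 ≈ 0.711, so 71%.

71%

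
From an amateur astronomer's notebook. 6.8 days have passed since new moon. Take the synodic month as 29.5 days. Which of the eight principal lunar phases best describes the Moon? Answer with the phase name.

first quarter

At 6.8/29.5 of the cycle, θ ≈ 83° — the first quarter range.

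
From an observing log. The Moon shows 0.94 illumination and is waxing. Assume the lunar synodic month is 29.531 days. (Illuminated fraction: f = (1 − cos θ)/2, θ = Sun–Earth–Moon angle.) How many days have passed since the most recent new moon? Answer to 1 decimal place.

12.4 days

From f = (1 − cos θ)/2: cos θ = 1 − 2×0.94 = -0.880; arccos → 151.6°.
Before full moon the principal value applies: θ = 151.6°.
Age = 29.531 × 151.6°/360° ≈ 12.44 days.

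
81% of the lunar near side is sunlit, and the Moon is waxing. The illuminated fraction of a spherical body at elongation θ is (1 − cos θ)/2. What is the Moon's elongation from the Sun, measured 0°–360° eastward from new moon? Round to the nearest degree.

cos θ = 1 − 2f = -0.620, giving a principal value of 128.3°.
Waxing ⇒ before full, so θ = 128.3°.

128°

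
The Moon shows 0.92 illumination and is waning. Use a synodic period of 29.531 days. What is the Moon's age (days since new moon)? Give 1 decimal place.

17.5 days

Invert f = (1 − cos θ)/2 to get cos θ = 1 − 2(0.92) = -0.840, hence θ₀ = arccos -0.840 = 147.1°.
Waning ⇒ past full, so θ = 360° − 147.1° = 212.9°.
Age = 29.531 × 212.9°/360° ≈ 17.46 days.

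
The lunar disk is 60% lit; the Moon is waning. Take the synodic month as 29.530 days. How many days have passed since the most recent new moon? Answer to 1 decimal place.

From f = (1 − cos θ)/2: cos θ = 1 − 2×0.60 = -0.200; arccos → 101.5°.
Since the Moon is past full (waning), take the reflex angle: θ = 360° − 101.5° = 258.5°.
At 360°/29.530 d per day, 258.5° corresponds to 21.20 days.

21.2 days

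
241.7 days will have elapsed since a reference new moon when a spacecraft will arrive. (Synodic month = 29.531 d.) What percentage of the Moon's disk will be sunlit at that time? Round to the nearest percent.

241.7/29.531 = 8.185 lunations, so 8 complete cycles and 5.45 d into the next.
Phase angle: θ = 360°·(5.45 d)/(29.531 d) = 66.5°.
With cos θ = 0.399, the lit fraction is (1 − 0.399)/2 ≈ 0.300, so 30%.

30%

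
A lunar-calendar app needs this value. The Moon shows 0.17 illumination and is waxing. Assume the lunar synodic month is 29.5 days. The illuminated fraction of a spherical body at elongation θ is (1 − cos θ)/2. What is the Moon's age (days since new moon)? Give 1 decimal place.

Invert f = (1 − cos θ)/2 to get cos θ = 1 − 2(0.17) = 0.660, hence θ₀ = arccos 0.660 = 48.7°.
Waxing ⇒ before full, so θ = 48.7°.
That fraction of the synodic month is 48.7/360 × 29.5 d ≈ 3.99 d.

4.0 days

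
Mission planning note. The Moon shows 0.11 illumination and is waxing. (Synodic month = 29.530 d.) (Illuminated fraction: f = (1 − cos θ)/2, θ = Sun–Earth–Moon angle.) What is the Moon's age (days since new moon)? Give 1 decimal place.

3.2 days

From f = (1 − cos θ)/2: cos θ = 1 − 2×0.11 = 0.780; arccos → 38.7°.
The Moon is waxing (0°–180°), so θ = 38.7° directly.
That fraction of the synodic month is 38.7/360 × 29.530 d ≈ 3.18 d.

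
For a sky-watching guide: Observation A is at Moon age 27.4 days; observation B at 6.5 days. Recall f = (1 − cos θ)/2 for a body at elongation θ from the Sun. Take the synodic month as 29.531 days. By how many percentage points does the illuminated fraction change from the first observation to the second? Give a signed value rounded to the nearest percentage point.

+36 pp

First observation: θ = 360°·27.4/29.531 = 334.0°, so f = 0.051.
Second observation: θ = 79.2°, f = 0.407.
Δf = 0.407 − 0.051 = +0.356, i.e. +36 pp.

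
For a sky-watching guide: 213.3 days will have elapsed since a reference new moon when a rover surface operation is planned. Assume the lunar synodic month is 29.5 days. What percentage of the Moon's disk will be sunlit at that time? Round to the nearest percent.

44%

213.3 d spans 7 complete synodic months (7 × 29.5 = 206.50 d) plus 6.80 d.
Elongation θ = 360° × 6.80/29.5 ≈ 83.0°.
With cos θ = 0.122, the lit fraction is (1 − 0.122)/2 ≈ 0.439, so 44%.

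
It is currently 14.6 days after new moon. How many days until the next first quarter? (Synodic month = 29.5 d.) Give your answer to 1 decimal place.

First quarter is 0.25 of the way through the cycle: age 0.25 × 29.5 = 7.375 d.
This lunation's first quarter (7.375 d) has passed, so add one period: 36.875 − 14.6 = 22.275 days.

22.3 days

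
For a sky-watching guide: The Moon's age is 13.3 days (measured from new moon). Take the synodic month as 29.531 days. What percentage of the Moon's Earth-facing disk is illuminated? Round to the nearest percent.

98%

Phase angle: θ = 360°·(13.3 d)/(29.531 d) = 162.1°.
Illuminated fraction = (1 − cos 162.1°)/2 = (1 − (-0.952))/2 ≈ 0.976, so 98%.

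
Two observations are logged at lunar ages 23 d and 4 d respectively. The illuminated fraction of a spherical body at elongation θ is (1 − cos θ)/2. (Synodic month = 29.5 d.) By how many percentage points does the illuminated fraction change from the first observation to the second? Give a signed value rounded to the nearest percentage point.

-24 pp

θ₁ = 360° × 23/29.5 = 280.7°, f₁ = (1 − cos θ₁)/2 = 0.407.
θ₂ = 360° × 4/29.5 = 48.8°, f₂ = (1 − cos θ₂)/2 = 0.171.
Change = f₂ − f₁ = -0.237 → -24 percentage points.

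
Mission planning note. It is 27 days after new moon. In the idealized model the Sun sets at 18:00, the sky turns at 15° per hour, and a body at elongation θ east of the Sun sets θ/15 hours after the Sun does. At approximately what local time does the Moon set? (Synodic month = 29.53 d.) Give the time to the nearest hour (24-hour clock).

16:00

The Moon has covered 27/29.53 of its cycle, so θ ≈ 360° × 27/29.53 = 329.2°.
Delay after the Sun = 329.2° / (15°/h) ≈ 21.94 h.
18:00 + 21.94 h ≈ 15:57 → 16:00 to the nearest hour.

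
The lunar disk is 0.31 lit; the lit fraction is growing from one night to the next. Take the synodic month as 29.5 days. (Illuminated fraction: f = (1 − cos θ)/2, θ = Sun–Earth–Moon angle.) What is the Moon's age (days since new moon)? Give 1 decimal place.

From f = (1 − cos θ)/2: cos θ = 1 − 2×0.31 = 0.380; arccos → 67.7°.
Waxing ⇒ before full, so θ = 67.7°.
That fraction of the synodic month is 67.7/360 × 29.5 d ≈ 5.54 d.

5.5 days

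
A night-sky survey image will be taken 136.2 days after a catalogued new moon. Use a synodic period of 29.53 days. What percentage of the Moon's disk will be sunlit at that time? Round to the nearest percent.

88%

136.2 d spans 4 complete synodic months (4 × 29.53 = 118.12 d) plus 18.08 d.
Phase angle: θ = 360°·(18.08 d)/(29.53 d) = 220.4°.
Illuminated fraction = (1 − cos 220.4°)/2 = (1 − (-0.761))/2 ≈ 0.881, so 88%.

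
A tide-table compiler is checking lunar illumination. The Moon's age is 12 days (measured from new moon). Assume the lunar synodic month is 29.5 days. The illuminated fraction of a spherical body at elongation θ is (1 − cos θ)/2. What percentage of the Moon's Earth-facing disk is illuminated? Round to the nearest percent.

92%

Elongation θ = 360° × 12/29.5 ≈ 146.4°.
cos 146.4° = (-0.833), so f = (1 − (-0.833))/2 = 0.917, so 92%.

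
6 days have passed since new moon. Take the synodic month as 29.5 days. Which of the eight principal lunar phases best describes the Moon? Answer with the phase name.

At 6/29.5 of the cycle, θ ≈ 73° — the first quarter range.

first quarter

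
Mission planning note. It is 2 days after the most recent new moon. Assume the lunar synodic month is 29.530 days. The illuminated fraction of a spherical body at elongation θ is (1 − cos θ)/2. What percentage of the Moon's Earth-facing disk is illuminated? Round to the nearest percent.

Phase angle: θ = 360°·(2 d)/(29.530 d) = 24.4°.
cos 24.4° = 0.911, so f = (1 − 0.911)/2 = 0.045, so 4%.

4%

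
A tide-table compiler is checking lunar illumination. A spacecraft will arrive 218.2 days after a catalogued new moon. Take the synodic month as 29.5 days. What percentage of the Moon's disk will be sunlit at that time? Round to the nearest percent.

90%

Reduce mod P: 218.2 − 7×29.5 = 11.70 d into the current lunation.
Phase angle: θ = 360°·(11.70 d)/(29.5 d) = 142.8°.
cos 142.8° = (-0.796), so f = (1 − (-0.796))/2 = 0.898, so 90%.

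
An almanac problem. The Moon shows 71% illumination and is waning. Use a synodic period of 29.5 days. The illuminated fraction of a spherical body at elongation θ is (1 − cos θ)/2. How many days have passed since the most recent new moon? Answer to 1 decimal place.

Invert f = (1 − cos θ)/2 to get cos θ = 1 − 2(0.71) = -0.420, hence θ₀ = arccos -0.420 = 114.8°.
Since the Moon is past full (waning), take the reflex angle: θ = 360° − 114.8° = 245.2°.
Age = 29.5 × 245.2°/360° ≈ 20.09 days.

20.1 days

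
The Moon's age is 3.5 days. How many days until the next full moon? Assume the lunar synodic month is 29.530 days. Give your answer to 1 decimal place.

Full moon occurs at elongation 180°, i.e. at age 29.530 × 180/360 = 14.765 d.
That is 14.765 − 3.5 = 11.265 days ahead.

11.3 days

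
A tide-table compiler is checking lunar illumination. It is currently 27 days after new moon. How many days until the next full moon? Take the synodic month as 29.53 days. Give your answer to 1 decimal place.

Full moon is 0.5 of the way through the cycle: age 0.5 × 29.53 = 14.765 d.
This lunation's full moon (14.765 d) has passed, so add one period: 44.295 − 27 = 17.295 days.

17.3 days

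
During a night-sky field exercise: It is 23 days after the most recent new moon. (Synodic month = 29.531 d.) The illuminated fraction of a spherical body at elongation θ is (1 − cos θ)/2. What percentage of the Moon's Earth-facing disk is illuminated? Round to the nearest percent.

Elongation θ = 360° × 23/29.531 ≈ 280.4°.
With cos θ = 0.180, the lit fraction is (1 − 0.180)/2 ≈ 0.410, so 41%.

41%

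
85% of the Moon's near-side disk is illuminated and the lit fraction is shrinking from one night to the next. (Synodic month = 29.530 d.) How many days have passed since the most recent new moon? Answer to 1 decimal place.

From f = (1 − cos θ)/2: cos θ = 1 − 2×0.85 = -0.700; arccos → 134.4°.
Waning ⇒ past full, so θ = 360° − 134.4° = 225.6°.
Age = 29.530 × 225.6°/360° ≈ 18.50 days.

18.5 days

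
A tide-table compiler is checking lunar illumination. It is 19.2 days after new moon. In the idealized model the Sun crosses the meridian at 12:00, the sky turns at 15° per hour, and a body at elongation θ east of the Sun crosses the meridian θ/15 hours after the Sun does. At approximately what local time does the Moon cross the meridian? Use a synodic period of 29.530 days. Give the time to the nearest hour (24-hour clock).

04:00

Phase angle: θ = 360°·(19.2 d)/(29.530 d) = 234.1°.
At 15° of sky rotation per hour, 234.1° corresponds to a 15.60 h lag.
12:00 + 15.60 h ≈ 03:36 → 04:00 to the nearest hour.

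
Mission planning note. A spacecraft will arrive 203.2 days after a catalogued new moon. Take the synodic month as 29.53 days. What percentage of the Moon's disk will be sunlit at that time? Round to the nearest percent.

Reduce mod P: 203.2 − 6×29.53 = 26.02 d into the current lunation.
The Moon has covered 26.02/29.53 of its cycle, so θ ≈ 360° × 26.02/29.53 = 317.2°.
Illuminated fraction = (1 − cos 317.2°)/2 = (1 − 0.734)/2 ≈ 0.133, so 13%.

13%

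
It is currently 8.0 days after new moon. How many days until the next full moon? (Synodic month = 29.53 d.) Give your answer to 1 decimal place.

Full moon is 0.5 of the way through the cycle: age 0.5 × 29.53 = 14.765 d.
So 6.765 days remain (14.765 − 8.0).

6.8 days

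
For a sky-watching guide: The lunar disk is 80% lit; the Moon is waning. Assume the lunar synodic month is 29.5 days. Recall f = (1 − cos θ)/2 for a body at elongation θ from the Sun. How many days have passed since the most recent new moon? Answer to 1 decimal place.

Invert f = (1 − cos θ)/2 to get cos θ = 1 − 2(0.80) = -0.600, hence θ₀ = arccos -0.600 = 126.9°.
Since the Moon is past full (waning), take the reflex angle: θ = 360° − 126.9° = 233.1°.
At 360°/29.5 d per day, 233.1° corresponds to 19.10 days.

19.1 days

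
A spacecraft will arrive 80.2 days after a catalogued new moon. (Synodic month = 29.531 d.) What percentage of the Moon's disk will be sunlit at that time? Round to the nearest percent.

80.2/29.531 = 2.716 lunations, so 2 complete cycles and 21.14 d into the next.
Phase angle: θ = 360°·(21.14 d)/(29.531 d) = 257.7°.
Illuminated fraction = (1 − cos 257.7°)/2 = (1 − (-0.213))/2 ≈ 0.607, so 61%.

61%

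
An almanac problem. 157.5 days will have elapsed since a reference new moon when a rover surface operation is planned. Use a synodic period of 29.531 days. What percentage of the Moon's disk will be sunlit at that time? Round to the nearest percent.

Reduce mod P: 157.5 − 5×29.531 = 9.84 d into the current lunation.
Elongation θ = 360° × 9.84/29.531 ≈ 120.0°.
With cos θ = (-0.500), the lit fraction is (1 − (-0.500))/2 ≈ 0.750, so 75%.

75%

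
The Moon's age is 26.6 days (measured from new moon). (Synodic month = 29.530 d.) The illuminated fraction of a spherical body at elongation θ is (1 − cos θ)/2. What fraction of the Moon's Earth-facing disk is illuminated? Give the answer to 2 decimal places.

0.09

Elongation θ = 360° × 26.6/29.530 ≈ 324.3°.
cos 324.3° = 0.812, so f = (1 − 0.812)/2 = 0.094.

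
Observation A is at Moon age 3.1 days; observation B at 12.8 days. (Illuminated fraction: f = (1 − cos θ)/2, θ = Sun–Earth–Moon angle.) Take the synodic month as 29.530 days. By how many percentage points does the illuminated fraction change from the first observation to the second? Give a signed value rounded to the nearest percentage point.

θ₁ = 360° × 3.1/29.530 = 37.8°, f₁ = (1 − cos θ₁)/2 = 0.105.
θ₂ = 360° × 12.8/29.530 = 156.0°, f₂ = (1 − cos θ₂)/2 = 0.957.
Change = f₂ − f₁ = +0.852 → +85 percentage points.

+85 pp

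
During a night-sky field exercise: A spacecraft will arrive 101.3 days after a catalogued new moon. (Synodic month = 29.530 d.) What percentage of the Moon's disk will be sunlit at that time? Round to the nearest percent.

95%

Reduce mod P: 101.3 − 3×29.530 = 12.71 d into the current lunation.
The Moon has covered 12.71/29.530 of its cycle, so θ ≈ 360° × 12.71/29.530 = 154.9°.
With cos θ = (-0.906), the lit fraction is (1 − (-0.906))/2 ≈ 0.953, so 95%.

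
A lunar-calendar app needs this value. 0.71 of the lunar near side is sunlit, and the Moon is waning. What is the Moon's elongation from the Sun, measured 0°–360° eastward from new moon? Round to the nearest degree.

245°

Invert f = (1 − cos θ)/2 to get cos θ = 1 − 2(0.71) = -0.420, hence θ₀ = arccos -0.420 = 114.8°.
A waning Moon lies in 180°–360°, so θ = 360° − 114.8° = 245.2°.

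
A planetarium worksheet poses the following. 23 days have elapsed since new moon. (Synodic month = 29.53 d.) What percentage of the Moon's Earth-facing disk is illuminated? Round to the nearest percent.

Elongation θ = 360° × 23/29.53 ≈ 280.4°.
Illuminated fraction = (1 − cos 280.4°)/2 = (1 − 0.180)/2 ≈ 0.410, so 41%.

41%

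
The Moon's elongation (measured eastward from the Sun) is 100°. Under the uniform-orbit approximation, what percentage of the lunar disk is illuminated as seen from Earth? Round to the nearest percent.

59%

f = (1 − cos 100°)/2 = (1 − (-0.174))/2 ≈ 0.587, i.e. 59%.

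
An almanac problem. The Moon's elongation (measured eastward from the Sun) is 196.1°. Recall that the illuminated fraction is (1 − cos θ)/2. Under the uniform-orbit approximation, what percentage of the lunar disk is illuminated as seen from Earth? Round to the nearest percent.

cos 196.1° = (-0.961), so f = (1 − (-0.961))/2 = 0.980, i.e. 98%.

98%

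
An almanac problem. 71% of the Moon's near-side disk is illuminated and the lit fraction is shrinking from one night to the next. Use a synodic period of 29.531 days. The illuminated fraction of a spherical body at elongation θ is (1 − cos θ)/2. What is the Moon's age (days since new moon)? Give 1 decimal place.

Invert f = (1 − cos θ)/2 to get cos θ = 1 − 2(0.71) = -0.420, hence θ₀ = arccos -0.420 = 114.8°.
Since the Moon is past full (waning), take the reflex angle: θ = 360° − 114.8° = 245.2°.
At 360°/29.531 d per day, 245.2° corresponds to 20.11 days.

20.1 days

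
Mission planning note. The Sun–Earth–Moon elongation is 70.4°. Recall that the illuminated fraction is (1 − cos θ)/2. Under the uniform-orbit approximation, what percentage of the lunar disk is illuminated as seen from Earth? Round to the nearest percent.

33%

f = (1 − cos 70.4°)/2 = (1 − 0.335)/2 ≈ 0.332, i.e. 33%.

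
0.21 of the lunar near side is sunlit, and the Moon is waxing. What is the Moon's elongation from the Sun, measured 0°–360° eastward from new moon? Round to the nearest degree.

55°

cos θ = 1 − 2f = 0.580, giving a principal value of 54.5°.
Before full moon the principal value applies: θ = 54.5°.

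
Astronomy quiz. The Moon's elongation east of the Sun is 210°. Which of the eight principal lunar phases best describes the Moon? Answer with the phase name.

waning gibbous

The waning gibbous sector spans roughly 202°–248°; 210° falls inside it.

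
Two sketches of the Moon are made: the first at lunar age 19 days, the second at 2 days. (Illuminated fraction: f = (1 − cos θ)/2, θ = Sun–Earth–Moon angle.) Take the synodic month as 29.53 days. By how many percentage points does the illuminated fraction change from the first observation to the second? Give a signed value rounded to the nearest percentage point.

θ₁ = 360° × 19/29.53 = 231.6°, f₁ = (1 − cos θ₁)/2 = 0.810.
θ₂ = 360° × 2/29.53 = 24.4°, f₂ = (1 − cos θ₂)/2 = 0.045.
Change = f₂ − f₁ = -0.766 → -77 percentage points.

-77 percentage points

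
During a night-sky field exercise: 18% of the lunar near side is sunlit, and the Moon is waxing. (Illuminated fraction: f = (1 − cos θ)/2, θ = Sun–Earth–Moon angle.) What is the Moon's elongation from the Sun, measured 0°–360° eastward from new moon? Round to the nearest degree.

50°

cos θ = 1 − 2f = 0.640, giving a principal value of 50.2°.
Waxing ⇒ before full, so θ = 50.2°.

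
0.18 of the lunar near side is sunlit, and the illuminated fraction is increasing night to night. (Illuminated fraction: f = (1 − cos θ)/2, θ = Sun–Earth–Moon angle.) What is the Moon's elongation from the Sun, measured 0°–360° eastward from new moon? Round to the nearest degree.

From f = (1 − cos θ)/2: cos θ = 1 − 2×0.18 = 0.640; arccos → 50.2°.
The Moon is waxing (0°–180°), so θ = 50.2° directly.

50°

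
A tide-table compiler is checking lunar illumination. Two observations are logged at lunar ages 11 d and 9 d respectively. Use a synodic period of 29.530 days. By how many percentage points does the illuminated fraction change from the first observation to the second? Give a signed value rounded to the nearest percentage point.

First observation: θ = 360°·11/29.530 = 134.1°, so f = 0.848.
Second observation: θ = 109.7°, f = 0.669.
Δf = 0.669 − 0.848 = -0.179, i.e. -18 pp.

-18 percentage points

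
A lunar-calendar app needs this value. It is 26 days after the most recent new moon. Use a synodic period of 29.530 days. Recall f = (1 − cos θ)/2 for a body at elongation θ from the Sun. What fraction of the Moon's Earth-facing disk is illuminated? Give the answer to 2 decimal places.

Phase angle: θ = 360°·(26 d)/(29.530 d) = 317.0°.
With cos θ = 0.731, the lit fraction is (1 − 0.731)/2 ≈ 0.135.

0.13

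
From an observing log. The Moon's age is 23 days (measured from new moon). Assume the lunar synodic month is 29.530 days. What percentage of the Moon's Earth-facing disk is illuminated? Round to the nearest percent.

41%

Phase angle: θ = 360°·(23 d)/(29.530 d) = 280.4°.
Illuminated fraction = (1 − cos 280.4°)/2 = (1 − 0.180)/2 ≈ 0.410, so 41%.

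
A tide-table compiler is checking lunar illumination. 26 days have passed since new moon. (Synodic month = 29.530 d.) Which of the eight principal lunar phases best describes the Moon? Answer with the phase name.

θ ≈ 360° × 26/29.530 = 317°, which falls in the waning crescent sector.

waning crescent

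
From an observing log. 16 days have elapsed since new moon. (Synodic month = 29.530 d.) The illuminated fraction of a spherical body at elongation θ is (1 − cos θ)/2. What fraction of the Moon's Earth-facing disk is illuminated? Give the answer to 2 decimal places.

The Moon has covered 16/29.530 of its cycle, so θ ≈ 360° × 16/29.530 = 195.1°.
cos 195.1° = (-0.966), so f = (1 − (-0.966))/2 = 0.983.

0.98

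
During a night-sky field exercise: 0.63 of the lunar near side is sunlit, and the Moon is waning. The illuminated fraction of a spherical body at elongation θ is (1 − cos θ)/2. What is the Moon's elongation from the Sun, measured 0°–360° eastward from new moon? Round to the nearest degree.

255°

From f = (1 − cos θ)/2: cos θ = 1 − 2×0.63 = -0.260; arccos → 105.1°.
Since the Moon is past full (waning), take the reflex angle: θ = 360° − 105.1° = 254.9°.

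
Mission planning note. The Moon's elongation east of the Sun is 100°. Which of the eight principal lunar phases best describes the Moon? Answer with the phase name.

The first quarter sector spans roughly 68°–112°; 100° falls inside it.

first quarter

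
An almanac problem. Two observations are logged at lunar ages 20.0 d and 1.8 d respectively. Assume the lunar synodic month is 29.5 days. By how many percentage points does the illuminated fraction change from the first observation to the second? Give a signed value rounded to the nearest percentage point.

-68 percentage points

θ₁ = 360° × 20.0/29.5 = 244.1°, f₁ = (1 − cos θ₁)/2 = 0.719.
θ₂ = 360° × 1.8/29.5 = 22.0°, f₂ = (1 − cos θ₂)/2 = 0.036.
Change = f₂ − f₁ = -0.682 → -68 percentage points.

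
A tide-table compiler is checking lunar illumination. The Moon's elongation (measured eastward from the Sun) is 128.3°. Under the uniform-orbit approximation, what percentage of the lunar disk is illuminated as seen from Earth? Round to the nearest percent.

Half-versine of 128.3°: (1 − (-0.620))/2 = 0.810, i.e. 81%.

81%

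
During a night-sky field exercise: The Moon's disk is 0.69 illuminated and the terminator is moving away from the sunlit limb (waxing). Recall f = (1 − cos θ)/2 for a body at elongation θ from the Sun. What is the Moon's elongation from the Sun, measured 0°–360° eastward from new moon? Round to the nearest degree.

112°

Invert f = (1 − cos θ)/2 to get cos θ = 1 − 2(0.69) = -0.380, hence θ₀ = arccos -0.380 = 112.3°.
The Moon is waxing (0°–180°), so θ = 112.3° directly.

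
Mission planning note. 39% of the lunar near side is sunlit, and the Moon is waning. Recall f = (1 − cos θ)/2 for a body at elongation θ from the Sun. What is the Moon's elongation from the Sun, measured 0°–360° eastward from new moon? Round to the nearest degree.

From f = (1 − cos θ)/2: cos θ = 1 − 2×0.39 = 0.220; arccos → 77.3°.
Since the Moon is past full (waning), take the reflex angle: θ = 360° − 77.3° = 282.7°.

283°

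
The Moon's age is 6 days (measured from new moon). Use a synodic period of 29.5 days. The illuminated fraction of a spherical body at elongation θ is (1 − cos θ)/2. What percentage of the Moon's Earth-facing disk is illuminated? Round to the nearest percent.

Elongation θ = 360° × 6/29.5 ≈ 73.2°.
With cos θ = 0.289, the lit fraction is (1 − 0.289)/2 ≈ 0.356, so 36%.

36%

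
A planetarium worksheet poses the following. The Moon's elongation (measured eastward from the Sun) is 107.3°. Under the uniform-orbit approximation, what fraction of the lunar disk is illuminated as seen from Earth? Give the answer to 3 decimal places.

cos 107.3° = (-0.297), so f = (1 − (-0.297))/2 = 0.649.

0.649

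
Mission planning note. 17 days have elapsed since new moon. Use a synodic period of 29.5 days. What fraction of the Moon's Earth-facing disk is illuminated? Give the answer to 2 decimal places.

Elongation θ = 360° × 17/29.5 ≈ 207.5°.
Illuminated fraction = (1 − cos 207.5°)/2 = (1 − (-0.887))/2 ≈ 0.944.

0.94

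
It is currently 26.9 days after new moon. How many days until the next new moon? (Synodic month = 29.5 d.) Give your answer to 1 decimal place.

2.6 days

One full lunation from the last new moon is 29.5 d; remaining = 29.5 − 26.9 = 2.600 d.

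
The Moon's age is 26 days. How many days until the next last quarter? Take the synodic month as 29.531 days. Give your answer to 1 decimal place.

25.7 days

Last quarter is 0.75 of the way through the cycle: age 0.75 × 29.531 = 22.148 d.
Already past this cycle's last quarter; the next is at 22.148 + 29.531 = 51.679 d, so 51.679 − 26 = 25.679 days.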